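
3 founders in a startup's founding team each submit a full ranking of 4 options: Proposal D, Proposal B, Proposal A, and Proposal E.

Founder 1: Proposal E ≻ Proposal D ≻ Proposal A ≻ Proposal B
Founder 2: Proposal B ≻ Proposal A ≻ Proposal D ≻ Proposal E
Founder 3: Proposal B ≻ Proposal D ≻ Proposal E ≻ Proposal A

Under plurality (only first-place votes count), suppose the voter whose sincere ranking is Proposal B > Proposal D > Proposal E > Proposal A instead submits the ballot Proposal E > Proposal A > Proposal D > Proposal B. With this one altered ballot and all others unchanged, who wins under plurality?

Proposal E

First-place totals with the altered ballot: Proposal D 0, Proposal B 1, Proposal A 0, Proposal E 2.
The switch changes the winner from Proposal B to Proposal E.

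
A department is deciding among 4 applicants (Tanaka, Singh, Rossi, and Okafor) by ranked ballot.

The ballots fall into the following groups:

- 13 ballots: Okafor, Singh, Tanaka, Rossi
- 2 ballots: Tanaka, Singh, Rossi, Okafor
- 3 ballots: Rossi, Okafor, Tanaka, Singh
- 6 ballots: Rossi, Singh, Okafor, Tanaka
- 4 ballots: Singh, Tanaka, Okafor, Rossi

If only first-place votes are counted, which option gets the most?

First-place vote totals:
  Tanaka: 2
  Singh: 4
  Rossi: 9
  Okafor: 13
Okafor has the most first-place votes.

Okafor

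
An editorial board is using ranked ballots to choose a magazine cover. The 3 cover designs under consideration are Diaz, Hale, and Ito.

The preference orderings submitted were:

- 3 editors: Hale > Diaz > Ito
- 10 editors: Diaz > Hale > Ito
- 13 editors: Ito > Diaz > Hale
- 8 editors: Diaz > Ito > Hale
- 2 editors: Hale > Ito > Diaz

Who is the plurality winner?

First-place vote totals:
  Diaz: 18
  Hale: 5
  Ito: 13
Diaz has the most first-place votes.

Diaz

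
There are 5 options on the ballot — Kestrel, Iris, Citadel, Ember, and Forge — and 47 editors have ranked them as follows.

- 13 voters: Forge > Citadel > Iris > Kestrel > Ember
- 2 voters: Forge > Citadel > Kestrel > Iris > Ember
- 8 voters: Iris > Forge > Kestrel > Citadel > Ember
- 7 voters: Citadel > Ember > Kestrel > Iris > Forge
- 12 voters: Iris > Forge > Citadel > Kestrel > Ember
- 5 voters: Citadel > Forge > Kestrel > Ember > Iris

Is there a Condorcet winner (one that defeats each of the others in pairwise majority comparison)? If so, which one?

No Condorcet winner

Head-to-head results (47 voters total):
Kestrel vs Iris: Iris wins 33–14.
Kestrel vs Citadel: Citadel wins 39–8.
Kestrel vs Ember: Kestrel wins 40–7.
Kestrel vs Forge: Forge wins 40–7.
Iris vs Citadel: Citadel wins 27–20.
Iris vs Ember: Iris wins 35–12.
Iris vs Forge: Iris wins 27–20.
Citadel vs Ember: Citadel wins 47–0.
Citadel vs Forge: Forge wins 35–12.
Ember vs Forge: Forge wins 40–7.
No candidate beats all others: Iris beats Forge beats Citadel beats Iris, a majority cycle.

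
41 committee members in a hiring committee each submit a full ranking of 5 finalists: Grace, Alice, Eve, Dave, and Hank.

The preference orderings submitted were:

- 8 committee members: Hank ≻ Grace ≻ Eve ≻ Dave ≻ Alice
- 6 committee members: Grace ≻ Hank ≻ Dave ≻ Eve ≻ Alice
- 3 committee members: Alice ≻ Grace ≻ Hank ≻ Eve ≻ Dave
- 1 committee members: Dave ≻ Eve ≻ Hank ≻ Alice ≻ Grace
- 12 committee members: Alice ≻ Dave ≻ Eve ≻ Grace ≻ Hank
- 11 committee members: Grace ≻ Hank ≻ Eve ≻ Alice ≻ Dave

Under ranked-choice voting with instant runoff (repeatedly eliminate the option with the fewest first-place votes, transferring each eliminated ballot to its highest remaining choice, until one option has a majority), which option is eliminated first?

Round 1: Grace 17, Alice 15, Hank 8, Dave 1, Eve 0. Eve has the fewest and is eliminated.
Round 2: Grace 17, Alice 15, Hank 8, Dave 1. Dave has the fewest and is eliminated.
Round 3: Grace 17, Alice 15, Hank 9. Hank has the fewest and is eliminated.
Round 4: Grace 25, Alice 16. Grace has a majority.

Eve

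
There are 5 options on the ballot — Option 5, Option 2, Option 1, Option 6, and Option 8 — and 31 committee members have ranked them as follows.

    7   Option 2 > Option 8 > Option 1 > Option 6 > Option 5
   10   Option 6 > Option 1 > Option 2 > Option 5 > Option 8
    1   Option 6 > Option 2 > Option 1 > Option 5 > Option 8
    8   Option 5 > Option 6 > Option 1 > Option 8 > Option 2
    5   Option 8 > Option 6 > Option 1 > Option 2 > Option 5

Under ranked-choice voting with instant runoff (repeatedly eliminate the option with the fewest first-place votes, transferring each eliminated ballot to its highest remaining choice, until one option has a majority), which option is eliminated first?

Option 1

Round 1: Option 6 11, Option 5 8, Option 2 7, Option 8 5, Option 1 0. Option 1 has the fewest and is eliminated.
Round 2: Option 6 11, Option 5 8, Option 2 7, Option 8 5. Option 8 has the fewest and is eliminated.
Round 3: Option 6 16, Option 5 8, Option 2 7. Option 6 has a majority.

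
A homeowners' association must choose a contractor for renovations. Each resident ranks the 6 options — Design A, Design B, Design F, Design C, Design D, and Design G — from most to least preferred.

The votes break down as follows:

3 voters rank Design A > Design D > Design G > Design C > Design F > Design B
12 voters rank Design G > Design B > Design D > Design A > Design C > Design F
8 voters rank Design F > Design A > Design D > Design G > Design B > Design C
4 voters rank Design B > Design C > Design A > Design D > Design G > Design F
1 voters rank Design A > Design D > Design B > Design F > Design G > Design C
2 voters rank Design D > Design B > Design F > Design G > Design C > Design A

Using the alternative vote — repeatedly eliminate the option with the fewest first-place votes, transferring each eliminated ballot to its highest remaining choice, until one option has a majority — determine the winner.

Design G

Round 1: Design G 12, Design F 8, Design A 4, Design B 4, Design D 2, Design C 0. Design C has the fewest and is eliminated.
Round 2: Design G 12, Design F 8, Design A 4, Design B 4, Design D 2. Design D has the fewest and is eliminated.
Round 3: Design G 12, Design F 8, Design B 6, Design A 4. Design A has the fewest and is eliminated.
Round 4: Design G 15, Design F 8, Design B 7. Design B has the fewest and is eliminated.
Round 5: Design G 19, Design F 11. Design G has a majority.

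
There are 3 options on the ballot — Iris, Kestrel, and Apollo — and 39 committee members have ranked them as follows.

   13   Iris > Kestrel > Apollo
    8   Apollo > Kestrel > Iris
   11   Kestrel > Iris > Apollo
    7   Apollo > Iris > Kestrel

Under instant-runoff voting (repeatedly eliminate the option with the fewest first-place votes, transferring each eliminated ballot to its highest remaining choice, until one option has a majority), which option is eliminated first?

Round 1: Apollo 15, Iris 13, Kestrel 11. Kestrel has the fewest and is eliminated.
Round 2: Iris 24, Apollo 15. Iris has a majority.

Kestrel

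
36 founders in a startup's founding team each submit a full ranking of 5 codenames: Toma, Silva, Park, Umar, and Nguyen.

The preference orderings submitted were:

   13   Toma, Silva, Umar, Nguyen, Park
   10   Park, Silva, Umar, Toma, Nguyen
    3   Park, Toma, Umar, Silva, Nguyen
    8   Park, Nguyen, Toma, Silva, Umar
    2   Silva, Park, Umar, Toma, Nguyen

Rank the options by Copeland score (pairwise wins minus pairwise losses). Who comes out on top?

Park

Pairwise results:
  Toma vs Silva: Toma wins 24–12.
  Toma vs Park: Park wins 23–13.
  Toma vs Umar: Toma wins 24–12.
  Toma vs Nguyen: Toma wins 28–8.
  Silva vs Park: Park wins 21–15.
  Silva vs Umar: Silva wins 33–3.
  Silva vs Nguyen: Silva wins 28–8.
  Park vs Umar: Park wins 23–13.
  Park vs Nguyen: Park wins 23–13.
  Umar vs Nguyen: Umar wins 28–8.
Copeland scores (wins − losses):
  Toma: 3 − 1 = 2
  Silva: 2 − 2 = 0
  Park: 4 − 0 = 4
  Umar: 1 − 3 = -2
  Nguyen: 0 − 4 = -4
Park has the best Copeland score.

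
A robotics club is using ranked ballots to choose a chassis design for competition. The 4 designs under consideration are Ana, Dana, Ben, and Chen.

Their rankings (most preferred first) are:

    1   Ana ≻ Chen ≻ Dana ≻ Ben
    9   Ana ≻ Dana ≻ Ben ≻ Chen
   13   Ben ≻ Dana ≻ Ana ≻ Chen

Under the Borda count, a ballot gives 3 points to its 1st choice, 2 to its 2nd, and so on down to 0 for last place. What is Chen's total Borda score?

Borda scores:
  Ana: 3 + 9·3 + 13·1 = 43
  Dana: 1 + 9·2 + 13·2 = 45
  Ben: 0 + 9·1 + 13·3 = 48
  Chen: 2 + 9·0 + 13·0 = 2

2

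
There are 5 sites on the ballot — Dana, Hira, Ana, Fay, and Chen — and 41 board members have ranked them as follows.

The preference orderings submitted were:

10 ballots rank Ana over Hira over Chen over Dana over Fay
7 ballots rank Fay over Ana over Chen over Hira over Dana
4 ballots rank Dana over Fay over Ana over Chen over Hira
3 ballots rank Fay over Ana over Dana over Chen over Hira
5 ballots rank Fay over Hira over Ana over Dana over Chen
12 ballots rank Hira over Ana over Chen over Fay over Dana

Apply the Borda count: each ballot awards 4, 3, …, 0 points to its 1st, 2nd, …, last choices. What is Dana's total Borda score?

37

Borda scores:
  Dana: 10·1 + 7·0 + 4·4 + 3·2 + 5·1 + 12·0 = 37
  Hira: 10·3 + 7·1 + 4·0 + 3·0 + 5·3 + 12·4 = 100
  Ana: 10·4 + 7·3 + 4·2 + 3·3 + 5·2 + 12·3 = 124
  Fay: 10·0 + 7·4 + 4·3 + 3·4 + 5·4 + 12·1 = 84
  Chen: 10·2 + 7·2 + 4·1 + 3·1 + 5·0 + 12·2 = 65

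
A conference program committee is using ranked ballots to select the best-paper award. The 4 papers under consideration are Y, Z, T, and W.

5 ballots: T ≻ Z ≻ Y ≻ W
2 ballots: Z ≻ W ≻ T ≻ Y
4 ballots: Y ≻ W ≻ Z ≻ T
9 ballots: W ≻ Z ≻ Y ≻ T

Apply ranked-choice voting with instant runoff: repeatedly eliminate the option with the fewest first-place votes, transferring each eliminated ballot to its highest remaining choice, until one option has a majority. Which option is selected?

Round 1: W 9, T 5, Y 4, Z 2. Z has the fewest and is eliminated.
Round 2: W 11, T 5, Y 4. W has a majority.

W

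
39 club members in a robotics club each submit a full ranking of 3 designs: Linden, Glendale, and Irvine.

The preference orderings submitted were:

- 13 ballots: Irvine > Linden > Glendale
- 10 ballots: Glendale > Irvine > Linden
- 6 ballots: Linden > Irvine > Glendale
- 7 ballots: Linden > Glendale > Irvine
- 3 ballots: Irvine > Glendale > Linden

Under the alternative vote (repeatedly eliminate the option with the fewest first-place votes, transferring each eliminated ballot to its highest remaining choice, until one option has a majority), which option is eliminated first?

Glendale

Round 1: Irvine 16, Linden 13, Glendale 10. Glendale has the fewest and is eliminated.
Round 2: Irvine 26, Linden 13. Irvine has a majority.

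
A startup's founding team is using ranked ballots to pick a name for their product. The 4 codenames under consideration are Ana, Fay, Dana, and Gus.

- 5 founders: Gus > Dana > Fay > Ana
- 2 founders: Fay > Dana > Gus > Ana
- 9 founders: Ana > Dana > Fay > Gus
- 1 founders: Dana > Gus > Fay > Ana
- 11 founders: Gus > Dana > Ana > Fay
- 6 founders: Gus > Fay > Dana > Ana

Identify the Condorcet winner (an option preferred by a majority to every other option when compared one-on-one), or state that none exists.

Gus

Head-to-head results (34 voters total):
Ana vs Fay: Ana wins 20–14.
Ana vs Dana: Dana wins 25–9.
Ana vs Gus: Gus wins 25–9.
Fay vs Dana: Dana wins 26–8.
Fay vs Gus: Gus wins 23–11.
Dana vs Gus: Gus wins 22–12.
Gus beats each rival — Ana (25–9), Fay (23–11), Dana (22–12) — so Gus is the Condorcet winner.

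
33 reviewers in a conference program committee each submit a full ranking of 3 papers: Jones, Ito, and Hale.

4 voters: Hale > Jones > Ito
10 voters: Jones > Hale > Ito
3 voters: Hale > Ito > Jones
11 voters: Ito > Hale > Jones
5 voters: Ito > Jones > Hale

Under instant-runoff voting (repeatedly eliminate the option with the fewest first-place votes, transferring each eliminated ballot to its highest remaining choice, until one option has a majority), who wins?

Round 1: Ito 16, Jones 10, Hale 7. Hale has the fewest and is eliminated.
Round 2: Ito 19, Jones 14. Ito has a majority.

Ito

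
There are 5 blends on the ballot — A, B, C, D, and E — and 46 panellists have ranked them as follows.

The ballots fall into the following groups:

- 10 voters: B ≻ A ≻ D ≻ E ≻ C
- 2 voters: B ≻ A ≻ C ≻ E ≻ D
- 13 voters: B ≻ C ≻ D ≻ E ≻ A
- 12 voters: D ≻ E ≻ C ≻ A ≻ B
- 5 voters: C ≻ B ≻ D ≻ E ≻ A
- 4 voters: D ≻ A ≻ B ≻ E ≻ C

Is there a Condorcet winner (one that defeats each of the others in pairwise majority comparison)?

Head-to-head results (46 voters total):
A vs B: B wins 30–16.
A vs C: C wins 30–16.
A vs D: D wins 34–12.
A vs E: E wins 30–16.
B vs C: B wins 29–17.
B vs D: B wins 30–16.
B vs E: B wins 34–12.
C vs D: D wins 26–20.
C vs E: E wins 26–20.
D vs E: D wins 44–2.
B beats each rival — A (30–16), C (29–17), D (30–16), E (34–12) — so B is the Condorcet winner.

Yes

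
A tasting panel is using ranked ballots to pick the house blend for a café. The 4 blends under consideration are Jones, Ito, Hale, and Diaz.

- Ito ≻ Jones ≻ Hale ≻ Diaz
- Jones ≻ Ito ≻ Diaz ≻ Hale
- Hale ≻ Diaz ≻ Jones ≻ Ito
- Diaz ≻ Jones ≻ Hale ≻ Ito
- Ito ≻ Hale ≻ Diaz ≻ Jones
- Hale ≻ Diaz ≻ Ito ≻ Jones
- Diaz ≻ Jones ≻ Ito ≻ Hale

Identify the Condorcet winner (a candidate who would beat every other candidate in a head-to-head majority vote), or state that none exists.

Head-to-head results (7 voters total):
Jones vs Ito: Jones wins 4–3.
Jones vs Hale: Jones wins 4–3.
Jones vs Diaz: Diaz wins 5–2.
Ito vs Hale: Ito wins 4–3.
Ito vs Diaz: Diaz wins 4–3.
Hale vs Diaz: Hale wins 4–3.
No candidate beats all others: Jones beats Hale beats Diaz beats Jones, a majority cycle.

None — there is no Condorcet winner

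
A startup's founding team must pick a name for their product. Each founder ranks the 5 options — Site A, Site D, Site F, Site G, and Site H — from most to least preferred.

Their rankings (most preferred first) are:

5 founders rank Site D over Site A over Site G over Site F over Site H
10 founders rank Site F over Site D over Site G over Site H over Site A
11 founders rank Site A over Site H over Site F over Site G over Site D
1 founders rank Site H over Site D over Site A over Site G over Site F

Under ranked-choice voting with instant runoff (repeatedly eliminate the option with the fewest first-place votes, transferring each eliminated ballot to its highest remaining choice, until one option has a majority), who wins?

Site A

Round 1: Site A 11, Site F 10, Site D 5, Site H 1, Site G 0. Site G has the fewest and is eliminated.
Round 2: Site A 11, Site F 10, Site D 5, Site H 1. Site H has the fewest and is eliminated.
Round 3: Site A 11, Site F 10, Site D 6. Site D has the fewest and is eliminated.
Round 4: Site A 17, Site F 10. Site A has a majority.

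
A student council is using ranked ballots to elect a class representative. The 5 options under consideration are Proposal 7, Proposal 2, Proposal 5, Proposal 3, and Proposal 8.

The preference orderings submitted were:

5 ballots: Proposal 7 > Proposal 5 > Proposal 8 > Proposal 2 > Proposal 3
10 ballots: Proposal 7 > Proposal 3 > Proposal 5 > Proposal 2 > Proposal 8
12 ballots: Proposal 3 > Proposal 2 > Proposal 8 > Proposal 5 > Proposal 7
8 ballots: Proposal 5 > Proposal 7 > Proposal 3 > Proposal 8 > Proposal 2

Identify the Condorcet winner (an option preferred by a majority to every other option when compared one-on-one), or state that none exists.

Head-to-head results (35 voters total):
Proposal 7 vs Proposal 2: Proposal 7 wins 23–12.
Proposal 7 vs Proposal 5: Proposal 5 wins 20–15.
Proposal 7 vs Proposal 3: Proposal 7 wins 23–12.
Proposal 7 vs Proposal 8: Proposal 7 wins 23–12.
Proposal 2 vs Proposal 5: Proposal 5 wins 23–12.
Proposal 2 vs Proposal 3: Proposal 3 wins 30–5.
Proposal 2 vs Proposal 8: Proposal 2 wins 22–13.
Proposal 5 vs Proposal 3: Proposal 3 wins 22–13.
Proposal 5 vs Proposal 8: Proposal 5 wins 23–12.
Proposal 3 vs Proposal 8: Proposal 3 wins 30–5.
No candidate beats all others: Proposal 7 beats Proposal 3 beats Proposal 5 beats Proposal 7, a majority cycle.

None — there is no Condorcet winner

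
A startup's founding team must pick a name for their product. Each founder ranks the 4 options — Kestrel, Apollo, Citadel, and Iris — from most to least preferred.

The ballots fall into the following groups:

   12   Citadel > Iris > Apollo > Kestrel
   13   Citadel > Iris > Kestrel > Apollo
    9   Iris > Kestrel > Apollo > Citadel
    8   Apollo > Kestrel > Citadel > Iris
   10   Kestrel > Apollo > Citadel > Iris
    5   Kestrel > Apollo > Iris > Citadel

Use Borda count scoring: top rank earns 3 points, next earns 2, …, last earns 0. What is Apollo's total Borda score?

Borda scores:
  Kestrel: 12·0 + 13·1 + 9·2 + 8·2 + 10·3 + 5·3 = 92
  Apollo: 12·1 + 13·0 + 9·1 + 8·3 + 10·2 + 5·2 = 75
  Citadel: 12·3 + 13·3 + 9·0 + 8·1 + 10·1 + 5·0 = 93
  Iris: 12·2 + 13·2 + 9·3 + 8·0 + 10·0 + 5·1 = 82

75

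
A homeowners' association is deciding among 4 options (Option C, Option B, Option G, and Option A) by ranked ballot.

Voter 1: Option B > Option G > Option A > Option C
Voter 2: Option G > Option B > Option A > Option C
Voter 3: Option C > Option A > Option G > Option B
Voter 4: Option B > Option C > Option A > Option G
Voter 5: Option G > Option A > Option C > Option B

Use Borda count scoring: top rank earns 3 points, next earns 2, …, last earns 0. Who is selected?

Borda scores:
  Option C: 0 + 0 + 3 + 2 + 1 = 6
  Option B: 3 + 2 + 0 + 3 + 0 = 8
  Option G: 2 + 3 + 1 + 0 + 3 = 9
  Option A: 1 + 1 + 2 + 1 + 2 = 7
Option G has the highest total.

Option G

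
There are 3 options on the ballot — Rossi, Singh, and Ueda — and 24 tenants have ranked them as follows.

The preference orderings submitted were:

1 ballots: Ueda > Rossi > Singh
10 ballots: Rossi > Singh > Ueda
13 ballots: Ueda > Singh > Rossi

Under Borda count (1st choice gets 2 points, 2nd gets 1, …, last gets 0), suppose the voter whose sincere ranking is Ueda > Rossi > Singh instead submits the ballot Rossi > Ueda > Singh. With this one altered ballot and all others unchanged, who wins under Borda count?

Borda totals with the altered ballot: Rossi 22, Singh 23, Ueda 27.
The winner is unchanged: still Ueda.

Ueda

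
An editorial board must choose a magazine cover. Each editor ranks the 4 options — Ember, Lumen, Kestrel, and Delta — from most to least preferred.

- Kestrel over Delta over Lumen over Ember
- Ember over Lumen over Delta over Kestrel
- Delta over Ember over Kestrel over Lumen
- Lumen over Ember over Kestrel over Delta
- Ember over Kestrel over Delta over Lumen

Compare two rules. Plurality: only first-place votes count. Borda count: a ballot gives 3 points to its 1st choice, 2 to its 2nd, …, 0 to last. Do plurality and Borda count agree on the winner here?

Plurality first-place counts: Ember 2, Lumen 1, Kestrel 1, Delta 1 → Ember.
Borda totals: Ember 10, Lumen 6, Kestrel 7, Delta 7 → Ember.
The two rules agree on Ember.

Yes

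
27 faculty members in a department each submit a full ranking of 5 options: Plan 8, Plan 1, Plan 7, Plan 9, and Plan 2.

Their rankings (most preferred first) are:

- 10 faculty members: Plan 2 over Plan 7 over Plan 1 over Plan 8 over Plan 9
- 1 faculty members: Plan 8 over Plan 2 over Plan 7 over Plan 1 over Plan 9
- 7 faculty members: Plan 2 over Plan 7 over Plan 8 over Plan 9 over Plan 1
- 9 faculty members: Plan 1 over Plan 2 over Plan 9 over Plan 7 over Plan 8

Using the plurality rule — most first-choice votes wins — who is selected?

Plan 2

First-place vote totals:
  Plan 8: 1
  Plan 1: 9
  Plan 7: 0
  Plan 9: 0
  Plan 2: 17
Plan 2 has the most first-place votes.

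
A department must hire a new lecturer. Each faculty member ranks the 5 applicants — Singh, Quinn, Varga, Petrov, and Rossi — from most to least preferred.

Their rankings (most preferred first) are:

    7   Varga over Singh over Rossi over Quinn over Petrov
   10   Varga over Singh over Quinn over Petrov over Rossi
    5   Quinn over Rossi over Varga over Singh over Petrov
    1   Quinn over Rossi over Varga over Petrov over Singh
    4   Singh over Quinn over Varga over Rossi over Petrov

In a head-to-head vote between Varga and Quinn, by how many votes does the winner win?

Ballots ranking Varga above Quinn: 7+10 = 17.
Ballots ranking Quinn above Varga: 5+1+4 = 10.
Varga wins 17–10, a margin of 7.

7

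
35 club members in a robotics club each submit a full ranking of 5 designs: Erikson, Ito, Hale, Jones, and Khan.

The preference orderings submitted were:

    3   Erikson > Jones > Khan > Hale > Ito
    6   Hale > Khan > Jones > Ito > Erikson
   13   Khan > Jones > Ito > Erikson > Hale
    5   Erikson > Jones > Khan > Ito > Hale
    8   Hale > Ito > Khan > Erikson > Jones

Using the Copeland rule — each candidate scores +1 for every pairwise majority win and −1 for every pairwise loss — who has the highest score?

Pairwise results:
  Erikson vs Ito: Ito wins 27–8.
  Erikson vs Hale: Erikson wins 21–14.
  Erikson vs Jones: Jones wins 19–16.
  Erikson vs Khan: Khan wins 27–8.
  Ito vs Hale: Ito wins 18–17.
  Ito vs Jones: Jones wins 27–8.
  Ito vs Khan: Khan wins 27–8.
  Hale vs Jones: Jones wins 21–14.
  Hale vs Khan: Khan wins 21–14.
  Jones vs Khan: Khan wins 27–8.
Copeland scores (wins − losses):
  Erikson: 1 − 3 = -2
  Ito: 2 − 2 = 0
  Hale: 0 − 4 = -4
  Jones: 3 − 1 = 2
  Khan: 4 − 0 = 4
Khan has the best Copeland score.

Khan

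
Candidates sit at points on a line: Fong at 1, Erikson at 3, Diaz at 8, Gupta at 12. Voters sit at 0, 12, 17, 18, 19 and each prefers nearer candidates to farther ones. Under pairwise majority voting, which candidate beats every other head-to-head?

With single-peaked preferences on a line, the Condorcet winner is the candidate closest to the median voter.
The median voter (position 17) is closest to Gupta at 12.
Check: Gupta vs Diaz — voters closer to Gupta: 4 of 5.

Gupta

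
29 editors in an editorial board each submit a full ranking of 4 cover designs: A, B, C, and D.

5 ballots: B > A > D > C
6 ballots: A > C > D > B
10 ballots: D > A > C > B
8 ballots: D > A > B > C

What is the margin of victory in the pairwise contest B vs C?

Ballots ranking B above C: 5+8 = 13.
Ballots ranking C above B: 6+10 = 16.
C wins 16–13, a margin of 3.

3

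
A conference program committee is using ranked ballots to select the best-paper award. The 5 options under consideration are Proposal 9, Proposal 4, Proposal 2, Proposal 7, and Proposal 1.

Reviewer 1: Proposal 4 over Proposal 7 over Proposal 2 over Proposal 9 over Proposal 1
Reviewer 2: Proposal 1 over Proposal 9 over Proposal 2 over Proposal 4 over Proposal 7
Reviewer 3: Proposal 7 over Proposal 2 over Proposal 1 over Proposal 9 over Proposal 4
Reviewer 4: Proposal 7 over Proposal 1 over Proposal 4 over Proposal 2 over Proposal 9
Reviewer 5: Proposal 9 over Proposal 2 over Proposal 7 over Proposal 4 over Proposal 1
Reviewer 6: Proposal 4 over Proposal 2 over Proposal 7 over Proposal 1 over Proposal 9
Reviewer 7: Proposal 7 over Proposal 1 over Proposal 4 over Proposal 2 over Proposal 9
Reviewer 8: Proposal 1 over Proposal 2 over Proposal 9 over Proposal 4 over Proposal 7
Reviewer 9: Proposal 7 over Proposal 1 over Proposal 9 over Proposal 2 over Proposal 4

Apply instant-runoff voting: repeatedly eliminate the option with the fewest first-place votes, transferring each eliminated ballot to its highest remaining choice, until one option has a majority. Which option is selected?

Round 1: Proposal 7 4, Proposal 4 2, Proposal 1 2, Proposal 9 1, Proposal 2 0. Proposal 2 has the fewest and is eliminated.
Round 2: Proposal 7 4, Proposal 4 2, Proposal 1 2, Proposal 9 1. Proposal 9 has the fewest and is eliminated.
Round 3: Proposal 7 5, Proposal 4 2, Proposal 1 2. Proposal 7 has a majority.

Proposal 7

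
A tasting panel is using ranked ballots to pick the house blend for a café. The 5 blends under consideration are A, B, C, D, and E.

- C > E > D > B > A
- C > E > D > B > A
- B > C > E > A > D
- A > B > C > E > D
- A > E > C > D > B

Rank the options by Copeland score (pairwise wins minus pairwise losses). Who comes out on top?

C

Pairwise results:
  A vs B: B wins 3–2.
  A vs C: C wins 3–2.
  A vs D: A wins 3–2.
  A vs E: E wins 3–2.
  B vs C: C wins 3–2.
  B vs D: D wins 3–2.
  B vs E: E wins 3–2.
  C vs D: C wins 5–0.
  C vs E: C wins 4–1.
  D vs E: E wins 5–0.
Copeland scores (wins − losses):
  A: 1 − 3 = -2
  B: 1 − 3 = -2
  C: 4 − 0 = 4
  D: 1 − 3 = -2
  E: 3 − 1 = 2
C has the best Copeland score.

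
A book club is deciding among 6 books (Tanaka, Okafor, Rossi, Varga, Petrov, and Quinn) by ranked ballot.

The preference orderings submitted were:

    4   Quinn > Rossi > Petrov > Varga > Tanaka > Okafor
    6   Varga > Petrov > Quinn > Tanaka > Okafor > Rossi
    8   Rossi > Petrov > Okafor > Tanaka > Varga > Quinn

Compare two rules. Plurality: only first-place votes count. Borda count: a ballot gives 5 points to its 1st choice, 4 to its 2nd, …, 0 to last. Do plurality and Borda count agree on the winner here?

No

Plurality first-place counts: Tanaka 0, Okafor 0, Rossi 8, Varga 6, Petrov 0, Quinn 4 → Rossi.
Borda totals: Tanaka 32, Okafor 30, Rossi 56, Varga 46, Petrov 68, Quinn 38 → Petrov.
The two rules disagree: plurality picks Rossi, Borda picks Petrov.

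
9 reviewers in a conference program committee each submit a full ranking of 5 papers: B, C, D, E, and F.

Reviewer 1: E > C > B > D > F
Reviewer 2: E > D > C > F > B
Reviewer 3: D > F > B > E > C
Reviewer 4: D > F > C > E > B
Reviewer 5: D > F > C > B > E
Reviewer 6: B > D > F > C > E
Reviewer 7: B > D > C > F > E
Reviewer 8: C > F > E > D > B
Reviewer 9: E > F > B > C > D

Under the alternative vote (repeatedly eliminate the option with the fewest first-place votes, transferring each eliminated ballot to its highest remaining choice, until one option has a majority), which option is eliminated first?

Round 1: D 3, E 3, B 2, C 1, F 0. F has the fewest and is eliminated.
Round 2: D 3, E 3, B 2, C 1. C has the fewest and is eliminated.
Round 3: E 4, D 3, B 2. B has the fewest and is eliminated.
Round 4: D 5, E 4. D has a majority.

F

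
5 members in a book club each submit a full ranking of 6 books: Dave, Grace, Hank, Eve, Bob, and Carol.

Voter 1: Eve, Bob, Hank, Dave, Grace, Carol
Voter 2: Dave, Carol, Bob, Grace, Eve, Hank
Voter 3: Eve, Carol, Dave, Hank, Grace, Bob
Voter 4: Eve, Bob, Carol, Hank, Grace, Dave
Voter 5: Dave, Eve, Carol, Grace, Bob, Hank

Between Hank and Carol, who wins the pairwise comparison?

Carol

Ballots ranking Hank above Carol: 1.
Ballots ranking Carol above Hank: 4.
Carol wins the head-to-head, 4–1.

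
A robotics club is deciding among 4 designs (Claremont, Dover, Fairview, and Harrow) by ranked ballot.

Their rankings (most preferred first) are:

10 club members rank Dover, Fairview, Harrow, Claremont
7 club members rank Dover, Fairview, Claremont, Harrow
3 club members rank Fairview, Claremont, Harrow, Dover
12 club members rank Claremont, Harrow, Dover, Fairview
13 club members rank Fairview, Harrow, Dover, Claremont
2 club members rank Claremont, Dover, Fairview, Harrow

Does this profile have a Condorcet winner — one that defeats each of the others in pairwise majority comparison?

Head-to-head results (47 voters total):
Claremont vs Dover: Dover wins 30–17.
Claremont vs Fairview: Fairview wins 33–14.
Claremont vs Harrow: Claremont wins 24–23.
Dover vs Fairview: Dover wins 31–16.
Dover vs Harrow: Harrow wins 28–19.
Fairview vs Harrow: Fairview wins 35–12.
No candidate beats all others: Claremont beats Harrow beats Dover beats Claremont, a majority cycle.

No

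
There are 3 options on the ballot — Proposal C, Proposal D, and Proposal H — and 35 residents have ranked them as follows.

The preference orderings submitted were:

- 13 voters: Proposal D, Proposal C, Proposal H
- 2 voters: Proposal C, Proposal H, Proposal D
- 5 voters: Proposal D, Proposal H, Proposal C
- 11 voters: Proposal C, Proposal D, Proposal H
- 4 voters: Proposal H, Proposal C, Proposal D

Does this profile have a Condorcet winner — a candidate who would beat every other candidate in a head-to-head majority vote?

Yes

Head-to-head results (35 voters total):
Proposal C vs Proposal D: Proposal D wins 18–17.
Proposal C vs Proposal H: Proposal C wins 26–9.
Proposal D vs Proposal H: Proposal D wins 29–6.
Proposal D beats each rival — Proposal C (18–17), Proposal H (29–6) — so Proposal D is the Condorcet winner.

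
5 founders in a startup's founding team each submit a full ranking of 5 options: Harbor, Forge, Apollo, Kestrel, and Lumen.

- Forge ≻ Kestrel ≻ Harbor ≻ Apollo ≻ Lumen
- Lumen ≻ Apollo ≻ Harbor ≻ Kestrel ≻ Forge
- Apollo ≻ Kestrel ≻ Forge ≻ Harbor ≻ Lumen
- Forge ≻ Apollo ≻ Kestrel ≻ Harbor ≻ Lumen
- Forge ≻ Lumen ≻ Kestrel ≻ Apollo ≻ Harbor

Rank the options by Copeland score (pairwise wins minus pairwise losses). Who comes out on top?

Forge

Pairwise results:
  Harbor vs Forge: Forge wins 4–1.
  Harbor vs Apollo: Apollo wins 4–1.
  Harbor vs Kestrel: Kestrel wins 4–1.
  Harbor vs Lumen: Harbor wins 3–2.
  Forge vs Apollo: Forge wins 3–2.
  Forge vs Kestrel: Forge wins 3–2.
  Forge vs Lumen: Forge wins 4–1.
  Apollo vs Kestrel: Apollo wins 3–2.
  Apollo vs Lumen: Apollo wins 3–2.
  Kestrel vs Lumen: Kestrel wins 3–2.
Copeland scores (wins − losses):
  Harbor: 1 − 3 = -2
  Forge: 4 − 0 = 4
  Apollo: 3 − 1 = 2
  Kestrel: 2 − 2 = 0
  Lumen: 0 − 4 = -4
Forge has the best Copeland score.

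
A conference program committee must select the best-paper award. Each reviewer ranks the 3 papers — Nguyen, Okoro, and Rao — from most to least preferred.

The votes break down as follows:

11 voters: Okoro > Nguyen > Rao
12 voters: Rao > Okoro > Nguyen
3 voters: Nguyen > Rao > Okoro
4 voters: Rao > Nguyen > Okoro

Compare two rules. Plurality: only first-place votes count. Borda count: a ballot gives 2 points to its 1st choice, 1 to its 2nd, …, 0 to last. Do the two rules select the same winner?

Plurality first-place counts: Nguyen 3, Okoro 11, Rao 16 → Rao.
Borda totals: Nguyen 21, Okoro 34, Rao 35 → Rao.
The two rules agree on Rao.

Yes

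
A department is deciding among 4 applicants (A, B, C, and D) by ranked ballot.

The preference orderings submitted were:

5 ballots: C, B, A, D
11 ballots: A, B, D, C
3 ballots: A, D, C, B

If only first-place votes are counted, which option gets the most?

A

First-place vote totals:
  A: 14
  B: 0
  C: 5
  D: 0
A has the most first-place votes.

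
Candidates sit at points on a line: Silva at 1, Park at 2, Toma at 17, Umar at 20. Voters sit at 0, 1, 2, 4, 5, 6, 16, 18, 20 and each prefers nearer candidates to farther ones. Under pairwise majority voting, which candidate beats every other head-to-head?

With single-peaked preferences on a line, the Condorcet winner is the candidate closest to the median voter.
The median voter (position 5) is closest to Park at 2.
Check: Park vs Silva — voters closer to Park: 7 of 9.

Park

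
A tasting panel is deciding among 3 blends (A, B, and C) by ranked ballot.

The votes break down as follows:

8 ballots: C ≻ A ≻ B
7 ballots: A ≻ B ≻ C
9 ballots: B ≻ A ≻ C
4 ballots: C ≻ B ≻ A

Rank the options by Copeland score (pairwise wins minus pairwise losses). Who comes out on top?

Pairwise results:
  A vs B: A wins 15–13.
  A vs C: A wins 16–12.
  B vs C: B wins 16–12.
Copeland scores (wins − losses):
  A: 2 − 0 = 2
  B: 1 − 1 = 0
  C: 0 − 2 = -2
A has the best Copeland score.

A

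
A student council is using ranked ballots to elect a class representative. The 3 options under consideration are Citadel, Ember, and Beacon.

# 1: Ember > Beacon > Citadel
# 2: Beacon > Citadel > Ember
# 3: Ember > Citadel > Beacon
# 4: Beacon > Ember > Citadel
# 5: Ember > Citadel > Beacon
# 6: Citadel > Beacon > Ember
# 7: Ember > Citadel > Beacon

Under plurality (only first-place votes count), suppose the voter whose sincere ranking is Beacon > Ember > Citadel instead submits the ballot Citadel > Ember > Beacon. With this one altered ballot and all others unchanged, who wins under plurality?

Ember

First-place totals with the altered ballot: Citadel 2, Ember 4, Beacon 1.
The winner is unchanged: still Ember.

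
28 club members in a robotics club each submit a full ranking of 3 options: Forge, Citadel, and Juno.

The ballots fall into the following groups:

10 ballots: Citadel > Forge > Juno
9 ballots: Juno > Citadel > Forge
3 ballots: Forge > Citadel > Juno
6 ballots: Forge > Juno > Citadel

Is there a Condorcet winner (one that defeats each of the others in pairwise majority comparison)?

No

Head-to-head results (28 voters total):
Forge vs Citadel: Citadel wins 19–9.
Forge vs Juno: Forge wins 19–9.
Citadel vs Juno: Juno wins 15–13.
No candidate beats all others: Forge beats Juno beats Citadel beats Forge, a majority cycle.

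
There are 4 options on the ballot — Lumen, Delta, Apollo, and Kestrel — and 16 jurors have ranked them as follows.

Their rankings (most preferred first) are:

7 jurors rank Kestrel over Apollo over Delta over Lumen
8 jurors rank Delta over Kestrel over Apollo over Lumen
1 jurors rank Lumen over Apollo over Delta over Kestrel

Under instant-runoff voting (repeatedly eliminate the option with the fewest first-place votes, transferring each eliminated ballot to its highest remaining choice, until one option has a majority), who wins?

Delta

Round 1: Delta 8, Kestrel 7, Lumen 1, Apollo 0. Apollo has the fewest and is eliminated.
Round 2: Delta 8, Kestrel 7, Lumen 1. Lumen has the fewest and is eliminated.
Round 3: Delta 9, Kestrel 7. Delta has a majority.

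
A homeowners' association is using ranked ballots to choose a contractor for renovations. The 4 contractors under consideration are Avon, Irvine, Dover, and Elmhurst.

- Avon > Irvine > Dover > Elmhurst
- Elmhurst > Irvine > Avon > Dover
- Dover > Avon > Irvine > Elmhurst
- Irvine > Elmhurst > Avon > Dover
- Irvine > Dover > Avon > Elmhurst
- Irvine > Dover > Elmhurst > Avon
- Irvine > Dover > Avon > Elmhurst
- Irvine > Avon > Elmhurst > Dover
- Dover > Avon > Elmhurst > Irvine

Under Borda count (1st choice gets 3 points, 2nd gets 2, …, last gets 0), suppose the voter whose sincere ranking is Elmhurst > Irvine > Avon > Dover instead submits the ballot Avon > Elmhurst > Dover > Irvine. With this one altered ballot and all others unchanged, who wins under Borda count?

Irvine

Borda totals with the altered ballot: Avon 15, Irvine 18, Dover 14, Elmhurst 7.
The winner is unchanged: still Irvine.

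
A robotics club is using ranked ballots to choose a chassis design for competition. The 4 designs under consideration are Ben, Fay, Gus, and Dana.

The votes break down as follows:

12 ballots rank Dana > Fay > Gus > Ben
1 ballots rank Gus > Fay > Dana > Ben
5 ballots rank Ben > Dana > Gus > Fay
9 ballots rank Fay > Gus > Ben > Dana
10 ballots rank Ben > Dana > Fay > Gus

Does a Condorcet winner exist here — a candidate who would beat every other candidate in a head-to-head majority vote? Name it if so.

Head-to-head results (37 voters total):
Ben vs Fay: Fay wins 22–15.
Ben vs Gus: Gus wins 22–15.
Ben vs Dana: Ben wins 24–13.
Fay vs Gus: Fay wins 31–6.
Fay vs Dana: Dana wins 27–10.
Gus vs Dana: Dana wins 27–10.
No candidate beats all others: Ben beats Dana beats Fay beats Ben, a majority cycle.

No Condorcet winner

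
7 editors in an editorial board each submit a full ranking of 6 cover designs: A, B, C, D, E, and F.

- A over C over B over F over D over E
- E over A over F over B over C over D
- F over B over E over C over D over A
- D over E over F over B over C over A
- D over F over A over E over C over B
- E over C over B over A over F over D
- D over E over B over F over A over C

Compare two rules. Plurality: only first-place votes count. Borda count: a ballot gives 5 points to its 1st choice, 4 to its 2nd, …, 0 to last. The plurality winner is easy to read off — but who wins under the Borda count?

Plurality first-place counts: A 1, B 0, C 0, D 3, E 2, F 1 → D.
Borda totals: A 15, B 17, C 13, D 17, E 23, F 20 → E.

E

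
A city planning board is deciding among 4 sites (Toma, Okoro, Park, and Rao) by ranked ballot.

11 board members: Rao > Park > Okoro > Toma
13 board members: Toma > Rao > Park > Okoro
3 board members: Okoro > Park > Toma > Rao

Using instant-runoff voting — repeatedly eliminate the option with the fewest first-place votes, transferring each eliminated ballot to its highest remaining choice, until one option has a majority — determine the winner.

Toma

Round 1: Toma 13, Rao 11, Okoro 3, Park 0. Park has the fewest and is eliminated.
Round 2: Toma 13, Rao 11, Okoro 3. Okoro has the fewest and is eliminated.
Round 3: Toma 16, Rao 11. Toma has a majority.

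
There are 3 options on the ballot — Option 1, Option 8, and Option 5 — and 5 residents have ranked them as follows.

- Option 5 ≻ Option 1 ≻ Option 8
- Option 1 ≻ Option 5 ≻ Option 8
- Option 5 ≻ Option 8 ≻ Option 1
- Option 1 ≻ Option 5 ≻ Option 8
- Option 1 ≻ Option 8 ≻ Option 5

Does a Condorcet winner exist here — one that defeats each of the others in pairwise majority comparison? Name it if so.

Option 1

Head-to-head results (5 voters total):
Option 1 vs Option 8: Option 1 wins 4–1.
Option 1 vs Option 5: Option 1 wins 3–2.
Option 8 vs Option 5: Option 5 wins 4–1.
Option 1 beats each rival — Option 8 (4–1), Option 5 (3–2) — so Option 1 is the Condorcet winner.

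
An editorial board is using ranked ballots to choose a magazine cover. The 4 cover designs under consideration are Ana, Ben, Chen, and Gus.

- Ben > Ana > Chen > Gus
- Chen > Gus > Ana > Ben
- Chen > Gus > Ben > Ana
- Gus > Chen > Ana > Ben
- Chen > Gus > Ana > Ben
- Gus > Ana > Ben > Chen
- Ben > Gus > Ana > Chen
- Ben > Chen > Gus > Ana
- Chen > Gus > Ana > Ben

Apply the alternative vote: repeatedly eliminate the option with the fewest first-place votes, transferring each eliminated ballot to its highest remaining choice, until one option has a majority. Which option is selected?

Round 1: Chen 4, Ben 3, Gus 2, Ana 0. Ana has the fewest and is eliminated.
Round 2: Chen 4, Ben 3, Gus 2. Gus has the fewest and is eliminated.
Round 3: Chen 5, Ben 4. Chen has a majority.

Chen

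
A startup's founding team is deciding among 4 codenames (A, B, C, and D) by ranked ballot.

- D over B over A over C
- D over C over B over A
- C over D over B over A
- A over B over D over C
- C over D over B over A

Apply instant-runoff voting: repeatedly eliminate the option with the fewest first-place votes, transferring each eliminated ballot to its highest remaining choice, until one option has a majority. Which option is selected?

Round 1: C 2, D 2, A 1, B 0. B has the fewest and is eliminated.
Round 2: C 2, D 2, A 1. A has the fewest and is eliminated.
Round 3: D 3, C 2. D has a majority.

D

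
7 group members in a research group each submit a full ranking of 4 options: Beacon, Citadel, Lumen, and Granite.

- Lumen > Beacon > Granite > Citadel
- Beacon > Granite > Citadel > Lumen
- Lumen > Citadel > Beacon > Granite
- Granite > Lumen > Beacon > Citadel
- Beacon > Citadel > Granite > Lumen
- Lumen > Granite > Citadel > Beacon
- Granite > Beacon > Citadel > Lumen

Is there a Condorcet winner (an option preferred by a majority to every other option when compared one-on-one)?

Head-to-head results (7 voters total):
Beacon vs Citadel: Beacon wins 5–2.
Beacon vs Lumen: Lumen wins 4–3.
Beacon vs Granite: Beacon wins 4–3.
Citadel vs Lumen: Lumen wins 4–3.
Citadel vs Granite: Granite wins 5–2.
Lumen vs Granite: Granite wins 4–3.
No candidate beats all others: Beacon beats Granite beats Lumen beats Beacon, a majority cycle.

No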